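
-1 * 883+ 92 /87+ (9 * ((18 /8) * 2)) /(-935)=-143490277 /162690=-881.99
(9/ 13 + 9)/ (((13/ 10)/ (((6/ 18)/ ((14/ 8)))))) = 240/ 169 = 1.42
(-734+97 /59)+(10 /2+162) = -33356 /59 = -565.36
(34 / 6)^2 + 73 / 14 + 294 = 41747 / 126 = 331.33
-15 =-15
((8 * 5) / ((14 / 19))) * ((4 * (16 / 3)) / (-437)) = -2.65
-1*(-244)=244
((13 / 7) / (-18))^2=169 / 15876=0.01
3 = 3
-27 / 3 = -9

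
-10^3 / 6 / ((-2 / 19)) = 4750 / 3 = 1583.33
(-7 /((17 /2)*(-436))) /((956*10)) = 7 /35429360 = 0.00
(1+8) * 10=90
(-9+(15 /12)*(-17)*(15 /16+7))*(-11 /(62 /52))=1626053 /992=1639.17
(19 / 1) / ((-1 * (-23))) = 19 / 23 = 0.83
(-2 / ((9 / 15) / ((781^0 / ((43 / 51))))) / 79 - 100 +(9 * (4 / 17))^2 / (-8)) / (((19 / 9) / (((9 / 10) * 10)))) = -8000592264 / 18652927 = -428.92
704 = 704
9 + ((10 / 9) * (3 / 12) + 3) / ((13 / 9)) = 293 / 26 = 11.27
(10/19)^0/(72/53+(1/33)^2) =0.74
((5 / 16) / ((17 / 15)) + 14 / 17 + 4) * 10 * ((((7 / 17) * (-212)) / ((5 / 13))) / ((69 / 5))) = -33447505 / 39882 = -838.66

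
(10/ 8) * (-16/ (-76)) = 5/ 19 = 0.26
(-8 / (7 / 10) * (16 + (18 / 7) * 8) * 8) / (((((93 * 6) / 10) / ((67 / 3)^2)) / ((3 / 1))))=-3677388800 / 41013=-89663.98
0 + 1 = 1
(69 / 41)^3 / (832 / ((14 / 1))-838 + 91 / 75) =-172467225 / 28127556073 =-0.01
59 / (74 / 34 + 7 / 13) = 13039 / 600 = 21.73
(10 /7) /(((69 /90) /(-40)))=-12000 /161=-74.53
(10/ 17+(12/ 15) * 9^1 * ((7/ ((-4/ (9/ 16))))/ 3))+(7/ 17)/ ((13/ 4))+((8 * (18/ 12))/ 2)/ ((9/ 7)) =160133/ 53040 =3.02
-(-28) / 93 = 28 / 93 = 0.30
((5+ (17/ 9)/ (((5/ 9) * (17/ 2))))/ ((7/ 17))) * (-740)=-67932/ 7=-9704.57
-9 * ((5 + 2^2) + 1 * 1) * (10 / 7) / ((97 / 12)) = -10800 / 679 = -15.91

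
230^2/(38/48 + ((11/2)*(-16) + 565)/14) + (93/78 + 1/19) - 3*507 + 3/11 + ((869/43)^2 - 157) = 14670655784253/58848008362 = 249.30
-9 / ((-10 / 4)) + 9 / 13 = 279 / 65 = 4.29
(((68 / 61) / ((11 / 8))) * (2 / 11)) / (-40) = -136 / 36905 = -0.00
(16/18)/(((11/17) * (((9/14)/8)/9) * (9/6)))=30464/297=102.57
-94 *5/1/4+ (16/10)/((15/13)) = -17417/150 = -116.11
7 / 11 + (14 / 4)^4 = 26523 / 176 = 150.70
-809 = -809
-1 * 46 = -46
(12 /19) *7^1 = 4.42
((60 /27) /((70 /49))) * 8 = 112 /9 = 12.44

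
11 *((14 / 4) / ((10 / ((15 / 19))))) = 231 / 76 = 3.04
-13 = -13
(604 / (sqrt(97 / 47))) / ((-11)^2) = 604* sqrt(4559) / 11737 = 3.47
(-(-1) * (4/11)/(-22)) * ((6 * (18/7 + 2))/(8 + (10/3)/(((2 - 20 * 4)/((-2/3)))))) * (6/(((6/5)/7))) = -336960/170489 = -1.98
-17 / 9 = -1.89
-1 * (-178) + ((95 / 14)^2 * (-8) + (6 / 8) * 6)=-18215 / 98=-185.87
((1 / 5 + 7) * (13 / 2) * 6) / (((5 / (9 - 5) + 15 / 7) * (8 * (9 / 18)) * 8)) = 2457 / 950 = 2.59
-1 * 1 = -1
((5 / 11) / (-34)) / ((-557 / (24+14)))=95 / 104159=0.00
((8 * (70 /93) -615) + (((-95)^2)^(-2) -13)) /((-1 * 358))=4711429952407 /2711817108750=1.74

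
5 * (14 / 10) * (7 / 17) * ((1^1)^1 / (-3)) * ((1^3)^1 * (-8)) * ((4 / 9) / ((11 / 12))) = 6272 / 1683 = 3.73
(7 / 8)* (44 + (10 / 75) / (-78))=180173 / 4680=38.50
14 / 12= 7 / 6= 1.17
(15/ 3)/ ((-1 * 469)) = -5/ 469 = -0.01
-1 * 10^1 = -10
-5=-5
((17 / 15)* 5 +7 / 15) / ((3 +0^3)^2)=92 / 135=0.68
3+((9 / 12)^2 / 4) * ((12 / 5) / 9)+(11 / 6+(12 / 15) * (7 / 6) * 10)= 3409 / 240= 14.20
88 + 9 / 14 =1241 / 14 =88.64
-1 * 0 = 0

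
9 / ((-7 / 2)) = -2.57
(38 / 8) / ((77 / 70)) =95 / 22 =4.32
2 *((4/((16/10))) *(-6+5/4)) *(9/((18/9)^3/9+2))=-7695/104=-73.99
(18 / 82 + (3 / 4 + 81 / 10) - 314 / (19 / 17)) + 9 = -4095637 / 15580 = -262.88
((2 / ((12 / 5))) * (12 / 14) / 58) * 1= 5 / 406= 0.01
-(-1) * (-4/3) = -4/3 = -1.33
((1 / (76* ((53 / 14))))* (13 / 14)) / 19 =13 / 76532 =0.00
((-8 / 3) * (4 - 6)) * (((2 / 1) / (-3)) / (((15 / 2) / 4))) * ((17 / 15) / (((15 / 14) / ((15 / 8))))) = -7616 / 2025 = -3.76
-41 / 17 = -2.41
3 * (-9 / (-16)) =27 / 16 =1.69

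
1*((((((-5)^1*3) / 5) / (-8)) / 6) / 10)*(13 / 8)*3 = 39 / 1280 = 0.03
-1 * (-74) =74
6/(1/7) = 42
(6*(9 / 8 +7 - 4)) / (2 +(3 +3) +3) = 9 / 4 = 2.25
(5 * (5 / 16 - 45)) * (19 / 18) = -67925 / 288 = -235.85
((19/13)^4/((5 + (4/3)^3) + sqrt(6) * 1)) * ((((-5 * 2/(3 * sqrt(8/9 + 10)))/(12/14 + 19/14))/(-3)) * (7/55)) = -886704084 * sqrt(3)/343086356327 + 3267668754 * sqrt(2)/343086356327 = 0.01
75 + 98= 173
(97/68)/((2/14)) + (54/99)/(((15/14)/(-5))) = 5565/748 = 7.44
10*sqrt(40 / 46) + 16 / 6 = 11.99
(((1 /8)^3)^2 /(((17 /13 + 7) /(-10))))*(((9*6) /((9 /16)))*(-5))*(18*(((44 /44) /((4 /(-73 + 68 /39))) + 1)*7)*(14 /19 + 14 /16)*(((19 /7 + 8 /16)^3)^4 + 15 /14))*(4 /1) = -7535942858946970574560625 /205814439029506048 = -36615229.21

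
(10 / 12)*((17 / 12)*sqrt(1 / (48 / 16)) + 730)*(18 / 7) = 85*sqrt(3) / 84 + 10950 / 7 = 1566.04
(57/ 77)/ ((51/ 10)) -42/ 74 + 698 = 33785775/ 48433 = 697.58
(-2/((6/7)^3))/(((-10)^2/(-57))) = 1.81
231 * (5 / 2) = 577.50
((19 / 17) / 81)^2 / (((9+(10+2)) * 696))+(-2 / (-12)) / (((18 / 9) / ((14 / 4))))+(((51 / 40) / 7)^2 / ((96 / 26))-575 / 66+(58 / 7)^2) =411370891410401089 / 6828685608729600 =60.24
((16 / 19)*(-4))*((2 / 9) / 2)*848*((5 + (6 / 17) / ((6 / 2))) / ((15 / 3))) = -1573888 / 4845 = -324.85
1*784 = 784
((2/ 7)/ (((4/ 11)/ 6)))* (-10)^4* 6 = 1980000/ 7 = 282857.14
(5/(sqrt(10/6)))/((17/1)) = sqrt(15)/17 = 0.23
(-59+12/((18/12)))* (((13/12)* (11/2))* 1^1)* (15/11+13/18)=-91273/144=-633.84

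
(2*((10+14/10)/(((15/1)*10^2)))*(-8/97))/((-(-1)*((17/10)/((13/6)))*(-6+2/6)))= 988/3504125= 0.00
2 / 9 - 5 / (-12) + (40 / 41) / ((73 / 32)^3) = 414028951 / 574189092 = 0.72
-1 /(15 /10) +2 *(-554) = -3326 /3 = -1108.67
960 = 960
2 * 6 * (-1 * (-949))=11388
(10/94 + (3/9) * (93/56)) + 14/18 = 34057/23688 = 1.44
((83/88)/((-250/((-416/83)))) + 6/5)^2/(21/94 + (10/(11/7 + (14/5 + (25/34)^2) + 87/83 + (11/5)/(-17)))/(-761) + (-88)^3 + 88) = -3934573354178111584/1804458110846164558984375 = -0.00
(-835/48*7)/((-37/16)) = 5845/111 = 52.66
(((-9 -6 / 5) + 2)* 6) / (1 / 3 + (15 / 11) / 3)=-4059 / 65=-62.45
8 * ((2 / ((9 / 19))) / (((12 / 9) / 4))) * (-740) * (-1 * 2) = 449920 / 3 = 149973.33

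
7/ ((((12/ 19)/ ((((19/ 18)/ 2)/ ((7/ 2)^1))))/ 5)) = 1805/ 216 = 8.36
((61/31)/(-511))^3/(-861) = 226981/3422558920224381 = 0.00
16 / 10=8 / 5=1.60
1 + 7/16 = 23/16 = 1.44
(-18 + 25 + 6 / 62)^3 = 10648000 / 29791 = 357.42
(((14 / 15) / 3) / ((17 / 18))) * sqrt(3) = 28 * sqrt(3) / 85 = 0.57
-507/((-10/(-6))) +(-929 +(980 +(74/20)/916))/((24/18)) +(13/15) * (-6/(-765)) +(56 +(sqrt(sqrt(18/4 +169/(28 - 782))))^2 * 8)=-5884539077/28029600 +16 * sqrt(899)/29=-193.40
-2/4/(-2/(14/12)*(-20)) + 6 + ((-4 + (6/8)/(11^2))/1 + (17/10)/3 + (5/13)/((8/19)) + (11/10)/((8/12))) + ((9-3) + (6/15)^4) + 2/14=7458983771/660660000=11.29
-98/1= -98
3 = 3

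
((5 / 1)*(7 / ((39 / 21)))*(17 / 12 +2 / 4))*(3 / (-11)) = -5635 / 572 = -9.85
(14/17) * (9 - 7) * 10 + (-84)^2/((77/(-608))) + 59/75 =-781159567/14025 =-55697.65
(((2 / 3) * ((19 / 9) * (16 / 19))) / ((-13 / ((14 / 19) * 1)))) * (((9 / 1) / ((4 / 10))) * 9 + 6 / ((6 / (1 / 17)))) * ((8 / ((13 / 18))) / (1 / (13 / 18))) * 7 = -86390528 / 113373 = -762.00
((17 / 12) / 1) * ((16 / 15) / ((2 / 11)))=374 / 45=8.31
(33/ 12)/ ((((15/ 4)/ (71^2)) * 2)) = 55451/ 30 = 1848.37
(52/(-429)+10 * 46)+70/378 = 136639/297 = 460.06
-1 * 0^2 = 0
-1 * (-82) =82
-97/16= -6.06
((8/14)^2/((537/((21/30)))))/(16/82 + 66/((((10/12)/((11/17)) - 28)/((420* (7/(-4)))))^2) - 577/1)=24865352/2885403129111405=0.00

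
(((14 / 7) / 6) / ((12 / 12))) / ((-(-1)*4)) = 1 / 12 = 0.08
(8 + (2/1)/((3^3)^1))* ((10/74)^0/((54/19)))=2071/729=2.84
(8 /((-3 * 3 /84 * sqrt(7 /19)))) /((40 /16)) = -64 * sqrt(133) /15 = -49.21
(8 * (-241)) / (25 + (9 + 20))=-35.70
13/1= 13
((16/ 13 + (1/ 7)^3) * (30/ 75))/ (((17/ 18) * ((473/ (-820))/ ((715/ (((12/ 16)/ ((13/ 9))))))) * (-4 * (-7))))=-234562640/ 5265393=-44.55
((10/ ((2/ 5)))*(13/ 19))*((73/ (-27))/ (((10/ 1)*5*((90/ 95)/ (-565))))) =536185/ 972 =551.63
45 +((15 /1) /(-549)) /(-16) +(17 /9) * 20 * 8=3050015 /8784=347.22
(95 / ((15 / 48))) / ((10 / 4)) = 608 / 5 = 121.60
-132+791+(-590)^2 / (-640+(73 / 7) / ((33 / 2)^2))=140329438 / 1219607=115.06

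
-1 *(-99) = 99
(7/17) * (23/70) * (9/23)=0.05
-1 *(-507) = 507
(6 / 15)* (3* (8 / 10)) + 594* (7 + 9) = 9504.96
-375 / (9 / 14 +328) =-5250 / 4601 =-1.14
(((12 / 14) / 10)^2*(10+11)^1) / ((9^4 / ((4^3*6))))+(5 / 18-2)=-48569 / 28350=-1.71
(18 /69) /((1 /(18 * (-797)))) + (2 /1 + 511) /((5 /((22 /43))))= -18246762 /4945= -3689.94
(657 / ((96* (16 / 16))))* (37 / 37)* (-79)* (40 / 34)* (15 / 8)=-1297575 / 1088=-1192.62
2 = 2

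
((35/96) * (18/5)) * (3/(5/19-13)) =-0.31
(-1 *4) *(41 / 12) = -41 / 3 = -13.67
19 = 19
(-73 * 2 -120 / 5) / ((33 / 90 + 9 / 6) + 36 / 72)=-5100 / 71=-71.83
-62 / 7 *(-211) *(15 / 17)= 196230 / 119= 1648.99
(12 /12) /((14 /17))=17 /14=1.21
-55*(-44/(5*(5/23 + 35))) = 5566/405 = 13.74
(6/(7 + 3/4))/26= 12/403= 0.03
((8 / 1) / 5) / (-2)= -4 / 5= -0.80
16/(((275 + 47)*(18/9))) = 4/161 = 0.02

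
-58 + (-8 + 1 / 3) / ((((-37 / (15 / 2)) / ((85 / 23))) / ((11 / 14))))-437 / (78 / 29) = -8725721 / 40404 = -215.96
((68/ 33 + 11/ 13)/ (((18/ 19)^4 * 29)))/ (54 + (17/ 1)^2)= 5603803/ 15446903472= 0.00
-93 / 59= -1.58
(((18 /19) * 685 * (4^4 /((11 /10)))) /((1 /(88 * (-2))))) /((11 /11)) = -505036800 /19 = -26580884.21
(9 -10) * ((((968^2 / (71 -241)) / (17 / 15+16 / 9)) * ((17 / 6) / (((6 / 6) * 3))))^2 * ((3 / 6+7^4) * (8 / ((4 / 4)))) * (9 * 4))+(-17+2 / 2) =-37953910165725328 / 17161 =-2211637443373.07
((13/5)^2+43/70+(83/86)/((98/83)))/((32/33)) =56957571/6742400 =8.45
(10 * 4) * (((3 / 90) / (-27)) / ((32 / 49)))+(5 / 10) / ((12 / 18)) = 0.67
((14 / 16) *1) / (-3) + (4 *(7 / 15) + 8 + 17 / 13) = 10.88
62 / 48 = 31 / 24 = 1.29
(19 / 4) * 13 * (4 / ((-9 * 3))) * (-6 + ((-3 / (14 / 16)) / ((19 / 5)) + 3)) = 2249 / 63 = 35.70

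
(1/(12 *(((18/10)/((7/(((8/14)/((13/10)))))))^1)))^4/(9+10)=0.02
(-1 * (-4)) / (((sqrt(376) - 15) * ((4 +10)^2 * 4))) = 15 / 29596 +sqrt(94) / 14798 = 0.00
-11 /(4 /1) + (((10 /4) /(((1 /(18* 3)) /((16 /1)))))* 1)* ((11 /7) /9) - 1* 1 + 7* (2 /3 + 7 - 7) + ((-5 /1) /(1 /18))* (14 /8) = 18527 /84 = 220.56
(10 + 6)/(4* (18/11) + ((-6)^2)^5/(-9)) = -22/9237879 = -0.00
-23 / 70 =-0.33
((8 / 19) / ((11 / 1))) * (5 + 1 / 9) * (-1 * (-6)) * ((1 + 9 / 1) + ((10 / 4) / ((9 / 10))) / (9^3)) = 48307360 / 4113747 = 11.74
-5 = -5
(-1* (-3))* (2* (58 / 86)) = 174 / 43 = 4.05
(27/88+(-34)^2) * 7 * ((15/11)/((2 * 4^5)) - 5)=-80221098125/1982464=-40465.35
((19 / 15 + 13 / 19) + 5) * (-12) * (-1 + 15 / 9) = -15848 / 285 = -55.61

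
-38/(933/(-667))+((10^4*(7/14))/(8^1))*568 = 331240346/933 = 355027.17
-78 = -78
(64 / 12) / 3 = 16 / 9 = 1.78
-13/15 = -0.87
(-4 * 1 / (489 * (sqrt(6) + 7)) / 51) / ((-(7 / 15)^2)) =100 / 834071 - 100 * sqrt(6) / 5838497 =0.00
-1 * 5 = -5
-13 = -13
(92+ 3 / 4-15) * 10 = 1555 / 2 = 777.50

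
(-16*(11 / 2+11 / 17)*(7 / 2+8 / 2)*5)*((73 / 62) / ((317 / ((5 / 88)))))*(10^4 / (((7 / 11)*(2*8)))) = -3575859375 / 4677652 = -764.46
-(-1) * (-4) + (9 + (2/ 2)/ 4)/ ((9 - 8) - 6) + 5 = -17/ 20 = -0.85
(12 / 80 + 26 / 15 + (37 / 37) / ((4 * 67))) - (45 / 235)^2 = 1.85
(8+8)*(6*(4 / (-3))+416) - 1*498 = 6030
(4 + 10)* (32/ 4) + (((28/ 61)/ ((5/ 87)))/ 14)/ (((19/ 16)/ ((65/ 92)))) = 2994632/ 26657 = 112.34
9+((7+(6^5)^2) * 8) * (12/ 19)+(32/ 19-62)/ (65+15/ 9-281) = 3732456657615/ 12217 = 305513354.97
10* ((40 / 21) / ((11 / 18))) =2400 / 77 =31.17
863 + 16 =879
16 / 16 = 1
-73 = -73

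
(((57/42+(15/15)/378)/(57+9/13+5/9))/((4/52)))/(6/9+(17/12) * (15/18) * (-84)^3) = -43433/100140332390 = -0.00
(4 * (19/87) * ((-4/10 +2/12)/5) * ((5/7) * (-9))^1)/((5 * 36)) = 19/13050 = 0.00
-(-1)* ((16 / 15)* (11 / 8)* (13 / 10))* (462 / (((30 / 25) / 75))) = 55055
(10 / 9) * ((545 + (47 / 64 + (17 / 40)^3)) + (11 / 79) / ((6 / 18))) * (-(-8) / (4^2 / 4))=920577709 / 758400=1213.84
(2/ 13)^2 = 4/ 169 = 0.02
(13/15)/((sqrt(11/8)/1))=26 * sqrt(22)/165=0.74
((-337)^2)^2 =12897917761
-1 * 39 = -39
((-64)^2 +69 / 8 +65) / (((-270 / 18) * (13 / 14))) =-299.36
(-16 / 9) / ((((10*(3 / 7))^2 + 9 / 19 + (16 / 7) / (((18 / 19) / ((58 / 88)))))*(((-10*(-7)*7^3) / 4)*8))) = -836 / 461365625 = -0.00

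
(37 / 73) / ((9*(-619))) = -37 / 406683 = -0.00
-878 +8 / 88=-9657 / 11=-877.91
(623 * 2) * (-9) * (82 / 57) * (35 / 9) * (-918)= 1094262120 / 19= 57592743.16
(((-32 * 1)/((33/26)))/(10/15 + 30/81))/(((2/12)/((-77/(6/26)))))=48672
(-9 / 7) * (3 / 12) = -9 / 28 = -0.32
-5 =-5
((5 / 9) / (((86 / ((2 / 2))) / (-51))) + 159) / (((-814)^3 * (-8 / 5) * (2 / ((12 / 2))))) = 204685 / 371074963072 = 0.00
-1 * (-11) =11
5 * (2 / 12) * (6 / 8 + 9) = 65 / 8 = 8.12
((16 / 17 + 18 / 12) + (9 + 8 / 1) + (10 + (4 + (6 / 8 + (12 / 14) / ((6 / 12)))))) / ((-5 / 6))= -51273 / 1190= -43.09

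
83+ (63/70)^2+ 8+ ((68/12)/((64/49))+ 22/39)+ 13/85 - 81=15.87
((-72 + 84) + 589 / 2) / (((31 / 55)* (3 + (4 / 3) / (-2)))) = 101145 / 434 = 233.05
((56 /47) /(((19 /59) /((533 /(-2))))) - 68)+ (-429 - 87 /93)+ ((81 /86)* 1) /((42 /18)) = -24723640119 /16665166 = -1483.55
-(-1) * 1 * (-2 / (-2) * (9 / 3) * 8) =24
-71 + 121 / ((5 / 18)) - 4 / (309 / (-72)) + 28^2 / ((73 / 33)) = 27066257 / 37595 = 719.94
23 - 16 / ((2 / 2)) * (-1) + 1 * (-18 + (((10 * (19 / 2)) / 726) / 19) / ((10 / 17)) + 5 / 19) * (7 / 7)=586931 / 27588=21.27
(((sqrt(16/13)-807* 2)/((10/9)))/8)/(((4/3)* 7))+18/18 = -20669/1120+27* sqrt(13)/7280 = -18.44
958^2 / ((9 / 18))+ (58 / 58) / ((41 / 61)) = 75256709 / 41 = 1835529.49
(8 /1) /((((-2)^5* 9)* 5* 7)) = -1 /1260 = -0.00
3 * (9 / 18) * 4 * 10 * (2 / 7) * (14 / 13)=240 / 13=18.46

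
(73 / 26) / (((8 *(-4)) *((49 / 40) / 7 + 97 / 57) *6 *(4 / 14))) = -48545 / 1780064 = -0.03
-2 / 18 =-1 / 9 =-0.11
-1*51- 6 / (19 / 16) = -1065 / 19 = -56.05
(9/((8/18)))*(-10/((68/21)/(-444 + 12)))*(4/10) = 183708/17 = 10806.35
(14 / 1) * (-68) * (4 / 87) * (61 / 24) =-29036 / 261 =-111.25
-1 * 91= -91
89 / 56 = 1.59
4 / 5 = 0.80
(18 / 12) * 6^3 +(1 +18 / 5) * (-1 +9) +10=1854 / 5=370.80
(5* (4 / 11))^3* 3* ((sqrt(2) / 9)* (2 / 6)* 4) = 32000* sqrt(2) / 11979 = 3.78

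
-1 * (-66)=66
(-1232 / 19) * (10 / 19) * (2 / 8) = -3080 / 361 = -8.53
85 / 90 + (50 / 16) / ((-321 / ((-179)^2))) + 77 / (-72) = -400673 / 1284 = -312.05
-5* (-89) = 445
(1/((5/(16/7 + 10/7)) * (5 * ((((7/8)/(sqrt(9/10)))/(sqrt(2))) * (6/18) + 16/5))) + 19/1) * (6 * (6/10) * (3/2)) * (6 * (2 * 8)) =2282534844768/231171325 - 4852224 * sqrt(5)/6604895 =9872.14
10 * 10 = 100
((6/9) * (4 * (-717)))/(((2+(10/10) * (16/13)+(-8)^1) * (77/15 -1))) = 93210/961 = 96.99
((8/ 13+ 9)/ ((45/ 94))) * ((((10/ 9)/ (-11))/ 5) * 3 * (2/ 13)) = -9400/ 50193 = -0.19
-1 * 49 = -49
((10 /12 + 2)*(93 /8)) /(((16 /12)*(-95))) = -1581 /6080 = -0.26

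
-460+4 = -456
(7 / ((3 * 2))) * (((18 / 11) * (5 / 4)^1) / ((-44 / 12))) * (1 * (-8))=630 / 121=5.21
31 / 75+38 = 2881 / 75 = 38.41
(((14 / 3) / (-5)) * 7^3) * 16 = -76832 / 15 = -5122.13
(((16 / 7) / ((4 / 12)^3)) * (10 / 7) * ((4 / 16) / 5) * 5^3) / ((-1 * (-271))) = 27000 / 13279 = 2.03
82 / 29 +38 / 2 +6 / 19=12201 / 551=22.14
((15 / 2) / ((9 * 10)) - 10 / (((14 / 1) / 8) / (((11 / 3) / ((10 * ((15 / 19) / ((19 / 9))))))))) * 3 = -62591 / 3780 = -16.56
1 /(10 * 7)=0.01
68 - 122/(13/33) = -3142/13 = -241.69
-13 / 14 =-0.93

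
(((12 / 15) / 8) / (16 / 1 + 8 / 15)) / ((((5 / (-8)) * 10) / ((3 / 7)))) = -9 / 21700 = -0.00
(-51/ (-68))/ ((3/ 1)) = 1/ 4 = 0.25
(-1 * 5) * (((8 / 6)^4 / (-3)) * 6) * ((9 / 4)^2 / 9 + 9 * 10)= 25760 / 9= 2862.22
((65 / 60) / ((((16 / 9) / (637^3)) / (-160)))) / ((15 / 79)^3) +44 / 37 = -61297766046196627 / 16650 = -3681547510282.08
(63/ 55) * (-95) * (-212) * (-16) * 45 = -16610007.27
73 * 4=292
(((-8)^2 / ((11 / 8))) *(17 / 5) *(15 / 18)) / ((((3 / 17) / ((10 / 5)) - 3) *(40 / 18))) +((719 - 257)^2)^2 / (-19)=-82688389864688 / 34485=-2397807448.59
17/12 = 1.42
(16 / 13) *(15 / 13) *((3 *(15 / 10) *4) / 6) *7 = 5040 / 169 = 29.82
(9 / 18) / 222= 1 / 444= 0.00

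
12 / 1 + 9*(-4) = -24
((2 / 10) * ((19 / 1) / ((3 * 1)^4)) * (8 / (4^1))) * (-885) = -2242 / 27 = -83.04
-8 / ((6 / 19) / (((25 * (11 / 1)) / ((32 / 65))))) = -339625 / 24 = -14151.04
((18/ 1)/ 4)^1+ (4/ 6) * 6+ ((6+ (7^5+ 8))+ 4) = 33667/ 2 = 16833.50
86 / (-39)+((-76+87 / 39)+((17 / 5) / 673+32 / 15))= -9689864 / 131235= -73.84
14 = 14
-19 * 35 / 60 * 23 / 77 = -437 / 132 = -3.31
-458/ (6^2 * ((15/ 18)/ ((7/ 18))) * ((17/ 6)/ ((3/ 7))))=-229/ 255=-0.90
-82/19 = -4.32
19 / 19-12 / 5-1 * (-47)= 228 / 5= 45.60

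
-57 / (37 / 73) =-4161 / 37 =-112.46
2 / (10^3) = 1 / 500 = 0.00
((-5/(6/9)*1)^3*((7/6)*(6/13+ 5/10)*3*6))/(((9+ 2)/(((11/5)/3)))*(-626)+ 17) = 253125/278512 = 0.91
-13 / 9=-1.44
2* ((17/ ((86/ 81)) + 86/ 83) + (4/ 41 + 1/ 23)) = 115700195/ 3365567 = 34.38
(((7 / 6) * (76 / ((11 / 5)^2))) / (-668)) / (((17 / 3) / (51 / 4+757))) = -10237675 / 2748152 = -3.73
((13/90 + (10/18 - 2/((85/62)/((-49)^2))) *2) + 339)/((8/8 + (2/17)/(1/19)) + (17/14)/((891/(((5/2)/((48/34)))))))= -339208741872/164779625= -2058.56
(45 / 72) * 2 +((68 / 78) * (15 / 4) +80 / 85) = 4827 / 884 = 5.46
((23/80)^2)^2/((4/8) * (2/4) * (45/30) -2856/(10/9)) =-279841/105268224000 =-0.00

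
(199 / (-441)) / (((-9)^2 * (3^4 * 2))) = -199 / 5786802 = -0.00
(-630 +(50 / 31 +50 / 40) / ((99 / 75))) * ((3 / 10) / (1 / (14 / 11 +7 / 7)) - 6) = 100194315 / 30008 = 3338.92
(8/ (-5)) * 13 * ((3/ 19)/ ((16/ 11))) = -2.26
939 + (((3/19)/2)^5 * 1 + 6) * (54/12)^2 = 336115602339/316940672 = 1060.50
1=1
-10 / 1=-10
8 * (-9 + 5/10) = -68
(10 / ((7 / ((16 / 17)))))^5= 104857600000 / 23863536599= 4.39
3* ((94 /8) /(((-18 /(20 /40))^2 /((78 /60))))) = 611 /17280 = 0.04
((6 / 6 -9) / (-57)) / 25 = 8 / 1425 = 0.01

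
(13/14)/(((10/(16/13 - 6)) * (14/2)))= -31/490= -0.06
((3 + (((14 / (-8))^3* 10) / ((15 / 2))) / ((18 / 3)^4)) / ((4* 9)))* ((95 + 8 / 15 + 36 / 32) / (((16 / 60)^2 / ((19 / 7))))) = 29323423615 / 95551488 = 306.89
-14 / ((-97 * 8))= 7 / 388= 0.02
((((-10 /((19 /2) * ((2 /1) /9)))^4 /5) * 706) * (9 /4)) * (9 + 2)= 229287267000 /130321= 1759403.83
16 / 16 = 1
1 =1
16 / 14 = 8 / 7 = 1.14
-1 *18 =-18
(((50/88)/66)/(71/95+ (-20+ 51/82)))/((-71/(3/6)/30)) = 486875/4987350412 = 0.00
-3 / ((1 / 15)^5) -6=-2278131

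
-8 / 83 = -0.10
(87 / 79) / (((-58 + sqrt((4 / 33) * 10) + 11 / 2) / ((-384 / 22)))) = 133632 * sqrt(330) / 316024885 + 2104704 / 5745907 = 0.37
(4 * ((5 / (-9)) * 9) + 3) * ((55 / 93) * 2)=-1870 / 93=-20.11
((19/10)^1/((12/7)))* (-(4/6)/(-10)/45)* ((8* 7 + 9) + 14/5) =15029/135000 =0.11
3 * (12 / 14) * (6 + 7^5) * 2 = 605268 / 7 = 86466.86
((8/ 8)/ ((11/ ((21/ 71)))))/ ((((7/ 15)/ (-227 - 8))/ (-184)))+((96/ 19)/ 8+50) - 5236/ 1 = -39975482/ 14839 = -2693.95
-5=-5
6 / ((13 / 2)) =12 / 13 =0.92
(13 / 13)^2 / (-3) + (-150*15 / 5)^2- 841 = 604976 / 3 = 201658.67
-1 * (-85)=85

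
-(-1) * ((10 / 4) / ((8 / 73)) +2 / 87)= 31787 / 1392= 22.84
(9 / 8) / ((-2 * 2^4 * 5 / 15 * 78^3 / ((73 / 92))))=-73 / 413949952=-0.00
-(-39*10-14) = 404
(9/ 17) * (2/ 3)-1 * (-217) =3695/ 17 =217.35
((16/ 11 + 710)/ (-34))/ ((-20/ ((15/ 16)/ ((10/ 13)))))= 152607/ 119680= 1.28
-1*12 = -12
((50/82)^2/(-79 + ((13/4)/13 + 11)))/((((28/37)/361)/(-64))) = 534280000/3188857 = 167.55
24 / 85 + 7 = 619 / 85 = 7.28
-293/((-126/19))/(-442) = -5567/55692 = -0.10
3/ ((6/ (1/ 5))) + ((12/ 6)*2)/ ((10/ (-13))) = -5.10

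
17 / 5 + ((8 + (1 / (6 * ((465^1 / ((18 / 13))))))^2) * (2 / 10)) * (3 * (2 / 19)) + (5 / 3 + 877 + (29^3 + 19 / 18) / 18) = 279638085867719 / 124973725500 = 2237.58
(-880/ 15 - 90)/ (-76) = 223/ 114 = 1.96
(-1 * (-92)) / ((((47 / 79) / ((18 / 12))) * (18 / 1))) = 1817 / 141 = 12.89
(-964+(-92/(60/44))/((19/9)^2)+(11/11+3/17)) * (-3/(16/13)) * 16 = 38140.50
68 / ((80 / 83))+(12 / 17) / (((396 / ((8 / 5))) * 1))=791603 / 11220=70.55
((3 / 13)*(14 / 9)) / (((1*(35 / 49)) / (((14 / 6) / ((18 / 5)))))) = 343 / 1053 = 0.33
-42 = -42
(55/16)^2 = 3025/256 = 11.82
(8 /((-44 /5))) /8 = -5 /44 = -0.11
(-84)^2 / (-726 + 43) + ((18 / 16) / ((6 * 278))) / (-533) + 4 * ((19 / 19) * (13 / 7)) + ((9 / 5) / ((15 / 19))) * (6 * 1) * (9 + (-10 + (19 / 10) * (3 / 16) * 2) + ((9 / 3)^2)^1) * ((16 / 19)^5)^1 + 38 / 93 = 823898251299429731057 / 17171889955111164000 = 47.98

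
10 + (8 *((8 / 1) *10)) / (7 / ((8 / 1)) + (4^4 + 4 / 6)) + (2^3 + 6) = 163704 / 6181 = 26.49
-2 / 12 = -1 / 6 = -0.17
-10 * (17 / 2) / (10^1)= -8.50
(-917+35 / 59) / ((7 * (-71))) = 7724 / 4189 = 1.84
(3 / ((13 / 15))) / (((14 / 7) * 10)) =9 / 52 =0.17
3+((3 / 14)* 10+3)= 57 / 7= 8.14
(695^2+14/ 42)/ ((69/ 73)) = 105782548/ 207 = 511026.80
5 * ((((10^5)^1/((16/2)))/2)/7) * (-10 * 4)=-1250000/7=-178571.43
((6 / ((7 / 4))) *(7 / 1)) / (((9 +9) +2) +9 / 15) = 120 / 103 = 1.17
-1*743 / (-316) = 743 / 316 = 2.35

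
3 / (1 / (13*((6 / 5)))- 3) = -234 / 229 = -1.02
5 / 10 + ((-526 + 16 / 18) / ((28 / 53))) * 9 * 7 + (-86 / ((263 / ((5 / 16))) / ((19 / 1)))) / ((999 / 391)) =-131620222859 / 2101896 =-62619.76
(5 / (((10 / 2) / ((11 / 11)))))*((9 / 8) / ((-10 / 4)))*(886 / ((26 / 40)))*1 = -7974 / 13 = -613.38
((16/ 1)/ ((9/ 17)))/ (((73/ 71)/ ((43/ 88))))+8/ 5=576826/ 36135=15.96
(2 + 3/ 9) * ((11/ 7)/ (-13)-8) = -739/ 39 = -18.95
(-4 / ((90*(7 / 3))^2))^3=-1 / 1340095640625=-0.00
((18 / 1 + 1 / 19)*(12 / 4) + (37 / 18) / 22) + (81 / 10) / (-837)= 63257699 / 1166220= 54.24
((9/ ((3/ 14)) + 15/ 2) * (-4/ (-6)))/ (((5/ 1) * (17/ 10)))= 66/ 17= 3.88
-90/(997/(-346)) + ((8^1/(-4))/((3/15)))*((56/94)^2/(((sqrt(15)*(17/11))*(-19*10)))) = 8624*sqrt(15)/10702605 + 31140/997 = 31.24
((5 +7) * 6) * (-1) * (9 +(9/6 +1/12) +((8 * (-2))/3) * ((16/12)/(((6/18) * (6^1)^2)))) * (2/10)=-2158/15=-143.87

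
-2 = -2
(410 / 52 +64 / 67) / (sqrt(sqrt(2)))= 15399 * 2^(3 / 4) / 3484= 7.43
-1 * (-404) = 404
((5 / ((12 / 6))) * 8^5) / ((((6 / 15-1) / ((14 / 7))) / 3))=-819200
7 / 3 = 2.33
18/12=3/2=1.50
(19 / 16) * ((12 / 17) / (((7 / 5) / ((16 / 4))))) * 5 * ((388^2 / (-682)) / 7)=-107262600 / 284053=-377.61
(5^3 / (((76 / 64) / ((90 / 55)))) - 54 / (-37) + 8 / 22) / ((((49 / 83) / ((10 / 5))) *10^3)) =55863067 / 94729250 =0.59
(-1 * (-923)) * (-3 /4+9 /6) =2769 /4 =692.25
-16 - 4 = -20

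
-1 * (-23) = 23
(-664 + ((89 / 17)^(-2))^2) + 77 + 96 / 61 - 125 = -2718992661195 / 3827276701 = -710.42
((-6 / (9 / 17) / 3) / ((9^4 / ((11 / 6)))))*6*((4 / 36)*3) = -374 / 177147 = -0.00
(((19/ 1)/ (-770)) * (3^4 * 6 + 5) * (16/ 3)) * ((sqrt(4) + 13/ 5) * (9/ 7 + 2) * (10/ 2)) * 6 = -78960656/ 2695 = -29298.94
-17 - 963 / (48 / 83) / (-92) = 1619 / 1472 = 1.10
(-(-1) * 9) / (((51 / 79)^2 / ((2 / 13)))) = 12482 / 3757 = 3.32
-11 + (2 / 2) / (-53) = -584 / 53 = -11.02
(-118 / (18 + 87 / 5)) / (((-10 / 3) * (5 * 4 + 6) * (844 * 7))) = 1 / 153608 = 0.00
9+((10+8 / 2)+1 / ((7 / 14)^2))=27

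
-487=-487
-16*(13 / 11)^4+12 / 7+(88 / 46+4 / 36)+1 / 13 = -27.40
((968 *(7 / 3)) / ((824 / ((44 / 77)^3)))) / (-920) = -968 / 1741215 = -0.00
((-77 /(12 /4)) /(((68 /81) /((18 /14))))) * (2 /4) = -2673 /136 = -19.65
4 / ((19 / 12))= 48 / 19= 2.53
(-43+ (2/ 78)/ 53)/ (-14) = 44440/ 14469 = 3.07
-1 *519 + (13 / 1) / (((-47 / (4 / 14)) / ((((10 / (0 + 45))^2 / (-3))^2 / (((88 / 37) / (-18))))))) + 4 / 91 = -160188897301 / 308675367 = -518.96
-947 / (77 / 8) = -7576 / 77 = -98.39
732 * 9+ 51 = 6639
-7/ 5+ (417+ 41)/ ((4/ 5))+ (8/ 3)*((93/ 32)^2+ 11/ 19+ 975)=116559703/ 36480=3195.17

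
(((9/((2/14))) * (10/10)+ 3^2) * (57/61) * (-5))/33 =-6840/671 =-10.19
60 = 60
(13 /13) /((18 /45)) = 5 /2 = 2.50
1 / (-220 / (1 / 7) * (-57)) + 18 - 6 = 1053361 / 87780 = 12.00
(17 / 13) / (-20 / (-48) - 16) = -12 / 143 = -0.08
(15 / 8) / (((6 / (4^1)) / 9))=45 / 4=11.25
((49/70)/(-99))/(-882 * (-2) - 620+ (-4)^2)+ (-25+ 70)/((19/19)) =51677993/1148400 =45.00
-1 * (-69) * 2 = 138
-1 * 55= -55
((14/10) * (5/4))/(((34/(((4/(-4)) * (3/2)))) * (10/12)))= -63/680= -0.09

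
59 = 59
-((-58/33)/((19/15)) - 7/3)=2333/627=3.72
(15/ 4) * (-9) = -135/ 4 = -33.75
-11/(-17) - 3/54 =181/306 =0.59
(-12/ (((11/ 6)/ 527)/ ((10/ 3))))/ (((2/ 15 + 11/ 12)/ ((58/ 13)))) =-48905600/ 1001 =-48856.74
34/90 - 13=-568/45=-12.62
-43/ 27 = -1.59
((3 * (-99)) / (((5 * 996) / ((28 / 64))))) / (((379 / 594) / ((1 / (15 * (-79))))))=68607 / 1988082400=0.00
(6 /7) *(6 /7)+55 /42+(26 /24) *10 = 631 /49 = 12.88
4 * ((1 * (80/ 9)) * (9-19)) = -3200/ 9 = -355.56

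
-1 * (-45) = 45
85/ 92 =0.92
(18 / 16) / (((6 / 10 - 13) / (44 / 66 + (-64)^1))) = 1425 / 248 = 5.75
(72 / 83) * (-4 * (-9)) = 2592 / 83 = 31.23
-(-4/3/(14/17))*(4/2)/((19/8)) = 544/399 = 1.36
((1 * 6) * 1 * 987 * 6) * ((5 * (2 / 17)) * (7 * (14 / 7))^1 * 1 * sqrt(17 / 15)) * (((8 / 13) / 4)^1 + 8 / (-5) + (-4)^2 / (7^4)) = -1520458272 * sqrt(255) / 54145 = -448421.30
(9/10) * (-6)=-27/5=-5.40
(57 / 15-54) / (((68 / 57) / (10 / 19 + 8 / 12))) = -251 / 5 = -50.20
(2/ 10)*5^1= 1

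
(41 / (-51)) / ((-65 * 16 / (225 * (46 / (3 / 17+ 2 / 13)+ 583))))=32425875 / 258128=125.62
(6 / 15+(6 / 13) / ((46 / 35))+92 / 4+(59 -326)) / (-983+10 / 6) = 1090971 / 4401280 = 0.25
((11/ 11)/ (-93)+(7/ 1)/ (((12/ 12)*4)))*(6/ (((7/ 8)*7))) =1.70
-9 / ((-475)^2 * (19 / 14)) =-126 / 4286875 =-0.00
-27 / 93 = -9 / 31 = -0.29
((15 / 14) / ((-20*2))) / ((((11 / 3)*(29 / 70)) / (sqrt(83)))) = -45*sqrt(83) / 2552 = -0.16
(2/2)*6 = 6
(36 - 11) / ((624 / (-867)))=-34.74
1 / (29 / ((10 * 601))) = 6010 / 29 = 207.24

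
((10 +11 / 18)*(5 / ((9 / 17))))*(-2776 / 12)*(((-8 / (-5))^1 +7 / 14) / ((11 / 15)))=-39434815 / 594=-66388.58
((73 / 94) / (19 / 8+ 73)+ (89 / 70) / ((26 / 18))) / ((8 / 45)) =22966861 / 4584944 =5.01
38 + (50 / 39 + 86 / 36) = 9751 / 234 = 41.67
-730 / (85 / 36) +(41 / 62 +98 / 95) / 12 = -371324573 / 1201560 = -309.04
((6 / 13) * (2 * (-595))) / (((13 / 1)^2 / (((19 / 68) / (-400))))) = 399 / 175760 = 0.00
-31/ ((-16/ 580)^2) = -651775/ 16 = -40735.94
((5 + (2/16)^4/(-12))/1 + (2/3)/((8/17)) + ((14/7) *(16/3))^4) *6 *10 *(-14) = -601593465935/55296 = -10879511.46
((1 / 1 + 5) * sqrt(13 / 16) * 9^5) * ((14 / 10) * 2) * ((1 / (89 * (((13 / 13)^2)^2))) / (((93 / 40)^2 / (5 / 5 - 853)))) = -37564611840 * sqrt(13) / 85529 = -1583569.71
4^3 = 64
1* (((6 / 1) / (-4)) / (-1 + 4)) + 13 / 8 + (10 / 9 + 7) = 665 / 72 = 9.24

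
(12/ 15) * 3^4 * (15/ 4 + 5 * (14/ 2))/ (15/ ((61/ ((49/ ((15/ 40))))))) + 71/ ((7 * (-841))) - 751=-1109121429/ 1648360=-672.86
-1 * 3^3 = -27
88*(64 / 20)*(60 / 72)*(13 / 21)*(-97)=-887744 / 63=-14091.17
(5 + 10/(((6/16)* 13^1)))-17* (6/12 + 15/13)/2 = -1093/156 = -7.01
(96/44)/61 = 24/671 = 0.04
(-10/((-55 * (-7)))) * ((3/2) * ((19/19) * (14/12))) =-1/22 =-0.05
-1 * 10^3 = -1000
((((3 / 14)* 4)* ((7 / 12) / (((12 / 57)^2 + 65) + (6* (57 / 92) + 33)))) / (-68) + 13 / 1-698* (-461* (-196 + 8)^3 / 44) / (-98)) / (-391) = -30711305203311364943 / 24217197094860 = -1268161.01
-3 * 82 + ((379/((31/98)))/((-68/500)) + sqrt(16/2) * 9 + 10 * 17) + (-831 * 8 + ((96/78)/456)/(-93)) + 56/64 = -145576923257/9372168 + 18 * sqrt(2) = -15507.44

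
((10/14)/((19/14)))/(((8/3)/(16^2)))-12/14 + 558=80820/133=607.67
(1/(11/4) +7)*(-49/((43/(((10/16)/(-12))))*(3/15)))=33075/15136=2.19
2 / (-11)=-2 / 11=-0.18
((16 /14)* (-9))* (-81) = 5832 /7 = 833.14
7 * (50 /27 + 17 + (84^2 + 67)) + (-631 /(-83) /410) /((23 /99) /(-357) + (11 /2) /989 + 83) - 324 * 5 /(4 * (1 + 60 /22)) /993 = 49992.85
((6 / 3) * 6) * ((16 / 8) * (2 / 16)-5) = -57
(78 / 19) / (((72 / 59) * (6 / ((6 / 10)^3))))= 2301 / 19000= 0.12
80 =80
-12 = -12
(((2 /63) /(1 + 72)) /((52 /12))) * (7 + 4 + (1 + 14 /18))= 230 /179361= 0.00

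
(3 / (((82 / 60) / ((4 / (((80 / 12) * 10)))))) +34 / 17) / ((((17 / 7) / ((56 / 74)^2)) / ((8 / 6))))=9593024 / 14312895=0.67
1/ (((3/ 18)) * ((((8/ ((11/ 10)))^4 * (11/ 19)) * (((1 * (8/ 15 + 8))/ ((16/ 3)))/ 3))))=227601/ 32768000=0.01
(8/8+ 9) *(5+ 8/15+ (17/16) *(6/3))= 919/12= 76.58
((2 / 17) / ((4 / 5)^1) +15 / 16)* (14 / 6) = 2065 / 816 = 2.53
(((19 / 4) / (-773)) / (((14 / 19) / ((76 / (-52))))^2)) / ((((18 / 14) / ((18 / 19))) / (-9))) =1172889 / 7315672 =0.16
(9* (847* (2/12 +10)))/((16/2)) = 155001/16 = 9687.56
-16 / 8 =-2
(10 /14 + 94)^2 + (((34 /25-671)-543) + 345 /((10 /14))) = 10095416 /1225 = 8241.16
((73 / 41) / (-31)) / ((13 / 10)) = -730 / 16523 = -0.04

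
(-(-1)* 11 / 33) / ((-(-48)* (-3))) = -1 / 432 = -0.00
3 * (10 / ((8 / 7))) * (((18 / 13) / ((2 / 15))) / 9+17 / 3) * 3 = 13965 / 26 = 537.12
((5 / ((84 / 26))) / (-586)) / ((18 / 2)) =-65 / 221508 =-0.00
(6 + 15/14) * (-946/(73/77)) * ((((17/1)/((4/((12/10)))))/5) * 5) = -26269947/730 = -35986.23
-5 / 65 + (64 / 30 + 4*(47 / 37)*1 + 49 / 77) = 616972 / 79365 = 7.77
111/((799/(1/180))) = 0.00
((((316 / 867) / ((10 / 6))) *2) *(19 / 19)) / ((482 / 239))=75524 / 348245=0.22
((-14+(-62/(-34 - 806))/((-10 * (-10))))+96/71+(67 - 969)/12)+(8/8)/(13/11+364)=-350620675861/3992898000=-87.81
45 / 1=45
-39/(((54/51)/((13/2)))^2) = -634933/432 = -1469.75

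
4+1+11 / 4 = 31 / 4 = 7.75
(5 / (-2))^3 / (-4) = 125 / 32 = 3.91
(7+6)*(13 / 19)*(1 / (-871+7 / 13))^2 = 28561 / 2432985264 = 0.00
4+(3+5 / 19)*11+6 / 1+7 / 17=14957 / 323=46.31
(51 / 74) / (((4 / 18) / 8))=918 / 37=24.81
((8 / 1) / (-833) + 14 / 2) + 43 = 41642 / 833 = 49.99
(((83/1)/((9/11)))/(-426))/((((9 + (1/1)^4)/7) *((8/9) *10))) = -0.02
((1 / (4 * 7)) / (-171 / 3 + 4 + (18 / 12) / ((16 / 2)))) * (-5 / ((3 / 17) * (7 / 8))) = 544 / 24843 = 0.02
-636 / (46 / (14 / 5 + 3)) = -9222 / 115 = -80.19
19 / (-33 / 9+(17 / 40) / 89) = -202920 / 39109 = -5.19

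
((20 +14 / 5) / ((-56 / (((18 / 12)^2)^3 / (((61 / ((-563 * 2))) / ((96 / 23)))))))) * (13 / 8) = 912379221 / 1571360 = 580.63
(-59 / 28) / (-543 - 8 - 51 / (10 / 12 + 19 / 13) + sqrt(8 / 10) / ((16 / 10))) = 1890419*sqrt(5) / 1179156880853 + 4334530108 / 1179156880853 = 0.00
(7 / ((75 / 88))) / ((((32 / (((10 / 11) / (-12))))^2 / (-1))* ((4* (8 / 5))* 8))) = -35 / 38928384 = -0.00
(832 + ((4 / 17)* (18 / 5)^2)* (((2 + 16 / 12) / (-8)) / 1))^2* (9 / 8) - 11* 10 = 5608516612 / 7225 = 776265.28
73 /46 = 1.59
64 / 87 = 0.74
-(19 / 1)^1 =-19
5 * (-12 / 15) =-4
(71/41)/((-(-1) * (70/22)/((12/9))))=3124/4305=0.73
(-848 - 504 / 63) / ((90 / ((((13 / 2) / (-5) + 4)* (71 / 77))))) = -45582 / 1925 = -23.68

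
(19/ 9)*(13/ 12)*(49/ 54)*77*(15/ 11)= 423605/ 1944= 217.90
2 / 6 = 1 / 3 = 0.33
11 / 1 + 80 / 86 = 513 / 43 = 11.93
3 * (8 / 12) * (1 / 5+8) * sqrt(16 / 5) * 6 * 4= 704.09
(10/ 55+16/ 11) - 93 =-1005/ 11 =-91.36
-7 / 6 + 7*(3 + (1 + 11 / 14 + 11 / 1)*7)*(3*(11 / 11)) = 5824 / 3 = 1941.33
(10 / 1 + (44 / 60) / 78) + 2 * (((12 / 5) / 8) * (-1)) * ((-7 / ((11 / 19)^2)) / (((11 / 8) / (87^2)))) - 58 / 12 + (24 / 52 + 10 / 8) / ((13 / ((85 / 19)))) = 53068167538811 / 769291380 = 68983.18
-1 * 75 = -75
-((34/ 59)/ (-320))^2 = -289/ 89113600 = -0.00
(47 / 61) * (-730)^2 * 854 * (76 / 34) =13324631600 / 17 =783801858.82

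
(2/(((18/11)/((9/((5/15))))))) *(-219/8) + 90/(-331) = -2392857/2648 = -903.65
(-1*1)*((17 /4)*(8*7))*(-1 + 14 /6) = -952 /3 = -317.33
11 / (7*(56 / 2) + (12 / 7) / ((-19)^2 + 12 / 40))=0.06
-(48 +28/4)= -55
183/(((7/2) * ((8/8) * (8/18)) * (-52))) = -1647/728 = -2.26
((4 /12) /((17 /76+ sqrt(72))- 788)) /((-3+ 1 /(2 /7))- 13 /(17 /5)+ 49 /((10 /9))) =-64461110 /6211281292677- 490960* sqrt(2) /6211281292677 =-0.00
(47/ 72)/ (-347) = -47/ 24984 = -0.00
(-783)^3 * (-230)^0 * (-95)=45604625265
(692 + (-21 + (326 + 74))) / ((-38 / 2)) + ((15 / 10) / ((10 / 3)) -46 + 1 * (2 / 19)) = -38689 / 380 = -101.81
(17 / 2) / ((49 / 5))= 85 / 98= 0.87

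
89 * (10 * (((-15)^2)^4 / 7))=2280972656250 / 7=325853236607.14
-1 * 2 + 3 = 1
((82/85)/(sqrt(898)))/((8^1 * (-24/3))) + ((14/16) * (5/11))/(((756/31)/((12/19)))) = 155/15048-41 * sqrt(898)/2442560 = 0.01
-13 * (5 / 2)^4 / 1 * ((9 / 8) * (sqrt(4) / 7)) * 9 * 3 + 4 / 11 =-21716333 / 4928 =-4406.72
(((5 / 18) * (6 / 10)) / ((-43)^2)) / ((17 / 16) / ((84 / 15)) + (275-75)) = 224 / 497482695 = 0.00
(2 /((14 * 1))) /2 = 1 /14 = 0.07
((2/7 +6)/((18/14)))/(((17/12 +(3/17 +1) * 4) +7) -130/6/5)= 272/489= 0.56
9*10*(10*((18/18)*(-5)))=-4500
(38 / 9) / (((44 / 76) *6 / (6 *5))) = 3610 / 99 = 36.46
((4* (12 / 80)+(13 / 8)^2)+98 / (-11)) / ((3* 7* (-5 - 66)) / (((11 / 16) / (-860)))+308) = -19953 / 6566255360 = -0.00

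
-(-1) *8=8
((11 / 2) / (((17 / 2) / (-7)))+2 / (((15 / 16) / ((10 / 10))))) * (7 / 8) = -4277 / 2040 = -2.10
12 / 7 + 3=33 / 7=4.71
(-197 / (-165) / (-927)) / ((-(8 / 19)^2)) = 71117 / 9789120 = 0.01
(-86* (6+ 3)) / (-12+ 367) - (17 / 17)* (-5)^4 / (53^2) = -2.40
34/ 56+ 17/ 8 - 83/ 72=1.58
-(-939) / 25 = 939 / 25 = 37.56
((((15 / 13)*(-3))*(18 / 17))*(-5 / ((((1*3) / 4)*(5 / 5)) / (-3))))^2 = 262440000 / 48841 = 5373.35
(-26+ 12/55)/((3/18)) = -8508/55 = -154.69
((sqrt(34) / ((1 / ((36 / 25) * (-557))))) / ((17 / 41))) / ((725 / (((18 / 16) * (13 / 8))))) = -24047361 * sqrt(34) / 4930000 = -28.44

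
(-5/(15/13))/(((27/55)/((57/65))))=-209/27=-7.74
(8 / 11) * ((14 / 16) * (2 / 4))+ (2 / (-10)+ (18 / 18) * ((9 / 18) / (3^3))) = 203 / 1485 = 0.14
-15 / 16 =-0.94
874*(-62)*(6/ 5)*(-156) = 10143993.60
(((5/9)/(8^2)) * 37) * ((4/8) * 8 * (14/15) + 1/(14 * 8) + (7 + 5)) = 5.06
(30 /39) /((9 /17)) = 170 /117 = 1.45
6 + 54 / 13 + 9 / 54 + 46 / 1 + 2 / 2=4471 / 78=57.32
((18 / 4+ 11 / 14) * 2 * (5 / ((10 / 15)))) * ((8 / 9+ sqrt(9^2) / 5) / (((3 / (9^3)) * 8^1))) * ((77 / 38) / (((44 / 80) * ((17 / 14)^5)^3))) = 70518434335997939343360 / 54386037978686500067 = 1296.63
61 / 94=0.65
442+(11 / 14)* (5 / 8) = 49559 / 112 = 442.49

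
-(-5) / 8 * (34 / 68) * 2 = 0.62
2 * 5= 10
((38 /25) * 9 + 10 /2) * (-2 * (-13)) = 12142 /25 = 485.68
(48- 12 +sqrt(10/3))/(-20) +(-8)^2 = 311/5- sqrt(30)/60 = 62.11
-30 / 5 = -6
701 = 701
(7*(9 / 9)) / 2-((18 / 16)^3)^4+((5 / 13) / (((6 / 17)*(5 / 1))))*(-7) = -5723352214087 / 2680059592704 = -2.14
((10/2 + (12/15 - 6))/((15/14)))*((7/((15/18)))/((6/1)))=-98/375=-0.26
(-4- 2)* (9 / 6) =-9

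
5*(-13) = -65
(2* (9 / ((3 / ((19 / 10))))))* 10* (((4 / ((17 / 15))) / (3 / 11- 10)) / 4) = -18810 / 1819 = -10.34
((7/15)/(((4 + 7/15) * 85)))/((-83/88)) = -616/472685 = -0.00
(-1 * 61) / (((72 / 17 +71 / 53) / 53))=-2912933 / 5023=-579.92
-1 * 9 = -9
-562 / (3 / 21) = -3934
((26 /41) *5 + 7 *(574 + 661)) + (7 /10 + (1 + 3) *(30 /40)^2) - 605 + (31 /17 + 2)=112216223 /13940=8049.94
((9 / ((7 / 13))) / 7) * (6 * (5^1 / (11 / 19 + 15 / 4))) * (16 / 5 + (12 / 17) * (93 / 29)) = 102649248 / 1135379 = 90.41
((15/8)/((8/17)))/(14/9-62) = -135/2048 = -0.07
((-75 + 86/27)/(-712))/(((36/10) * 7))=1385/346032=0.00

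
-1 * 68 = -68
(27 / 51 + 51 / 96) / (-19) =-577 / 10336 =-0.06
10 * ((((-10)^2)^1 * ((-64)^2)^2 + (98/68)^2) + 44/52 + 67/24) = 756384008720465/45084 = 16777216057.15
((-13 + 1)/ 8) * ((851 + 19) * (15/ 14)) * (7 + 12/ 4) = -97875/ 7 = -13982.14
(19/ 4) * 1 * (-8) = -38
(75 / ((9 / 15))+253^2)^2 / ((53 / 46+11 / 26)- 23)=-614918908422 / 3203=-191982175.59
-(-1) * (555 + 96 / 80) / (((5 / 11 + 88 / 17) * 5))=19261 / 975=19.75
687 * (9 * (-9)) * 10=-556470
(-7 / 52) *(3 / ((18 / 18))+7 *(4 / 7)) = -49 / 52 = -0.94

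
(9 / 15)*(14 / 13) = 42 / 65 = 0.65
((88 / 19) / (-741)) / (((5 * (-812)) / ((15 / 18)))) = 11 / 8574111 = 0.00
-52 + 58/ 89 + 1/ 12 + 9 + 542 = 533717/ 1068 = 499.74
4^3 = 64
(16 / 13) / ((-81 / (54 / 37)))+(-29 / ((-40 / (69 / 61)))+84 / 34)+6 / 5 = 4.47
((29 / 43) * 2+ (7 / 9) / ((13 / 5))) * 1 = 8291 / 5031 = 1.65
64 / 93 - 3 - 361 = -33788 / 93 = -363.31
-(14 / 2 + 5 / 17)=-124 / 17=-7.29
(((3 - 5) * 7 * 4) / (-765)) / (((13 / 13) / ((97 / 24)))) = 679 / 2295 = 0.30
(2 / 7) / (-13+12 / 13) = -26 / 1099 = -0.02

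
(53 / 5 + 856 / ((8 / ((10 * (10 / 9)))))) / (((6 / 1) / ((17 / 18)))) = 188.81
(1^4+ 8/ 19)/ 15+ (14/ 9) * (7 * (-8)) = -74399/ 855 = -87.02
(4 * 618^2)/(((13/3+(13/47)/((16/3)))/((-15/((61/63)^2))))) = -205186316348160/36811853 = -5573919.80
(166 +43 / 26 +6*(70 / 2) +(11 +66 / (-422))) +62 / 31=390.50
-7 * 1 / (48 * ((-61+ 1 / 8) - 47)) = 7 / 5178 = 0.00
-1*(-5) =5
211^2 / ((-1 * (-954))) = 44521 / 954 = 46.67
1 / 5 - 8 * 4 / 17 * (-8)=1297 / 85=15.26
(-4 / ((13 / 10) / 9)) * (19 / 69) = -2280 / 299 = -7.63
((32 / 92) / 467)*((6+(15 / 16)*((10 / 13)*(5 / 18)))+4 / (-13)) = 3677 / 837798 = 0.00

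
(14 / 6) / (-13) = -0.18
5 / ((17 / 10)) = 50 / 17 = 2.94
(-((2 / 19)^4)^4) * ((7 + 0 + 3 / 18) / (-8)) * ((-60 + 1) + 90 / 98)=-0.00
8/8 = 1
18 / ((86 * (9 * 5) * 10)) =1 / 2150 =0.00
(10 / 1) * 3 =30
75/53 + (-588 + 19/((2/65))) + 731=80763/106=761.92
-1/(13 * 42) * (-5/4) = 5/2184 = 0.00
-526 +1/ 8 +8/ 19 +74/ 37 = -79565/ 152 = -523.45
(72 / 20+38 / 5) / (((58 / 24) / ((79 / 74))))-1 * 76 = -381196 / 5365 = -71.05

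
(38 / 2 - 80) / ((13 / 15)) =-915 / 13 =-70.38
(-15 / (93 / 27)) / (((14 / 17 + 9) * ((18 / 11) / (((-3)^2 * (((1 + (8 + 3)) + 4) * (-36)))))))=7270560 / 5177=1404.40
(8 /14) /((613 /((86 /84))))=86 /90111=0.00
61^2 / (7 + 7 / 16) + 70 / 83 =4949818 / 9877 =501.15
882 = 882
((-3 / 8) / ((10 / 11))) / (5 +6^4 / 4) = -33 / 26320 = -0.00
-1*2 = -2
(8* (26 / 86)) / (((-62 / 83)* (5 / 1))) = -4316 / 6665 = -0.65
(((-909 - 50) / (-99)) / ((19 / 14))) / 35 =1918 / 9405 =0.20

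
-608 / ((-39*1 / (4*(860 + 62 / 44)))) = 7681472 / 143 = 53716.59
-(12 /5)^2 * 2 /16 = -18 /25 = -0.72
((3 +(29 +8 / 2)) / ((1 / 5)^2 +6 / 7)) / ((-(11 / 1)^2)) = -6300 / 18997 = -0.33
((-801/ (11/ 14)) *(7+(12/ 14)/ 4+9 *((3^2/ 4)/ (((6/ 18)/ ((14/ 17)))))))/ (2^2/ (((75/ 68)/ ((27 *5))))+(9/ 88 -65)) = -436512960/ 3176773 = -137.41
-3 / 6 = -1 / 2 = -0.50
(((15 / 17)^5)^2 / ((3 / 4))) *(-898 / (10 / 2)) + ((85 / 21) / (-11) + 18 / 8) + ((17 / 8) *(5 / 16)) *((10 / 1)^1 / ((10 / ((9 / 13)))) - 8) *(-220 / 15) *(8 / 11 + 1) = 10911245133941466869 / 193728949857547104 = 56.32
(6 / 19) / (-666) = -1 / 2109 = -0.00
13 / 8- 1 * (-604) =4845 / 8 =605.62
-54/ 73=-0.74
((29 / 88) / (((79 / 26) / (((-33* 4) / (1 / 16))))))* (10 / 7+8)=-1194336 / 553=-2159.74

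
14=14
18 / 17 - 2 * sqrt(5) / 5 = 18 / 17 - 2 * sqrt(5) / 5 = 0.16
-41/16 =-2.56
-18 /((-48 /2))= 3 /4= 0.75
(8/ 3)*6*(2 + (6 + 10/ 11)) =1568/ 11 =142.55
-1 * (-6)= 6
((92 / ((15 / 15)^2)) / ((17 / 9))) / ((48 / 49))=3381 / 68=49.72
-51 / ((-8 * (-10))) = -51 / 80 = -0.64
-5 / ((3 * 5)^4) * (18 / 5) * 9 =-2 / 625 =-0.00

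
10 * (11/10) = 11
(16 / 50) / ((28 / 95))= 38 / 35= 1.09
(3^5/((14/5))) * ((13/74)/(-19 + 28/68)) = -268515/327376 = -0.82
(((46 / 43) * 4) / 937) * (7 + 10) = 3128 / 40291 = 0.08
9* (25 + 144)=1521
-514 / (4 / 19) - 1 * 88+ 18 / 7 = -2526.93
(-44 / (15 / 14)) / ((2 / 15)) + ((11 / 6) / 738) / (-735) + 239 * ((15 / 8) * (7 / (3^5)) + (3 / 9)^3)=-286.24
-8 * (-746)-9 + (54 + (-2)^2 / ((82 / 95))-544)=224419 / 41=5473.63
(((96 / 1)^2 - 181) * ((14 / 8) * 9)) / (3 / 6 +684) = 569205 / 2738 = 207.89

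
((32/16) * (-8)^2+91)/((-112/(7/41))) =-219/656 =-0.33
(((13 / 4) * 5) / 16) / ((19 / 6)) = 195 / 608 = 0.32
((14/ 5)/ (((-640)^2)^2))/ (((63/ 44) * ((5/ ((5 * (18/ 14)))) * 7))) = 11/ 5138022400000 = 0.00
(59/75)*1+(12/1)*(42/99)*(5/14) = 2149/825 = 2.60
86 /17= 5.06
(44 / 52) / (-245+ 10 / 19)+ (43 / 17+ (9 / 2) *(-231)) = -2129001051 / 2053090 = -1036.97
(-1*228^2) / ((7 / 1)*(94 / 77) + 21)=-571824 / 325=-1759.46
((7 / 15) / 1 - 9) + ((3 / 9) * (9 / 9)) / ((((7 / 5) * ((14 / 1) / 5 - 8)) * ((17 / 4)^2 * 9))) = -30297448 / 3550365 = -8.53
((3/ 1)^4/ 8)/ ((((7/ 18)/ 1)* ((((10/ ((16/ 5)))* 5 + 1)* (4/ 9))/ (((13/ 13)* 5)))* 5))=6561/ 1862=3.52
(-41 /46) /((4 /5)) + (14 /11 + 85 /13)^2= 225382731 /3762616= 59.90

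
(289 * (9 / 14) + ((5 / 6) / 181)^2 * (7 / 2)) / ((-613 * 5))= -3067610221 / 50607882360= -0.06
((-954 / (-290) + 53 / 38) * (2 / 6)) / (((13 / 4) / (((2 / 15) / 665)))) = 103244 / 1071763875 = 0.00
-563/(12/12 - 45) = 563/44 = 12.80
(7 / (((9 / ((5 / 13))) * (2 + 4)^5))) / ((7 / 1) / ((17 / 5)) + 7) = 85 / 20015424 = 0.00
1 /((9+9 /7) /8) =7 /9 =0.78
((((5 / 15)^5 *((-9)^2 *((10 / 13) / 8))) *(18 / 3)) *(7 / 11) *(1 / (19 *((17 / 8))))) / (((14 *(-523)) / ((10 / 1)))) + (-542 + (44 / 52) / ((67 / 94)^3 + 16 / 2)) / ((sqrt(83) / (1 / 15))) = -48928398586 *sqrt(83) / 112411865475 - 100 / 24156847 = -3.97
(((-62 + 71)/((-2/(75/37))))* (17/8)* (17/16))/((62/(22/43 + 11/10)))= -27037395/50504704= -0.54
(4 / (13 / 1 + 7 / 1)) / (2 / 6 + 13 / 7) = 21 / 230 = 0.09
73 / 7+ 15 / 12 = 327 / 28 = 11.68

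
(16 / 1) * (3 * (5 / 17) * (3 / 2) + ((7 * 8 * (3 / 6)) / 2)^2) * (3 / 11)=161016 / 187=861.05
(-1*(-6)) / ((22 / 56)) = 168 / 11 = 15.27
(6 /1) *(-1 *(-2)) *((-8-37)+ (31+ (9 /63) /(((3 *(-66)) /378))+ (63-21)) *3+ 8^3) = 90444 /11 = 8222.18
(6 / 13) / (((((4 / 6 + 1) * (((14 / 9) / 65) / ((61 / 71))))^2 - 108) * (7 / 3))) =-317375253 / 173283430012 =-0.00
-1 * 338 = -338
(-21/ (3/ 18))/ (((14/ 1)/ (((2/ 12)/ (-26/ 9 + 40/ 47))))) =1269/ 1724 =0.74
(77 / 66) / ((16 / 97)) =7.07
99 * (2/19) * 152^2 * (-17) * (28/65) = -114605568/65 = -1763162.58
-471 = -471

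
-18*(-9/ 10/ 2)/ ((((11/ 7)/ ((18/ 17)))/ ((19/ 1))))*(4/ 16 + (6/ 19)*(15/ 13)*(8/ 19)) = 38645019/ 923780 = 41.83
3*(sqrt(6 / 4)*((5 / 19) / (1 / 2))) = 15*sqrt(6) / 19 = 1.93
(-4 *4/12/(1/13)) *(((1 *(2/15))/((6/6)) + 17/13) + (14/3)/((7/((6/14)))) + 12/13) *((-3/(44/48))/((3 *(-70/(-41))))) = 1186376/40425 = 29.35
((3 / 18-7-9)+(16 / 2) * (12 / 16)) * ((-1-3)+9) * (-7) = 2065 / 6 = 344.17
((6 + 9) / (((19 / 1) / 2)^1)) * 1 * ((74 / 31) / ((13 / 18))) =39960 / 7657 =5.22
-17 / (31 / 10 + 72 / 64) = -680 / 169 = -4.02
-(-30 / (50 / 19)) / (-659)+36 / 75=7623 / 16475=0.46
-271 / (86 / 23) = -72.48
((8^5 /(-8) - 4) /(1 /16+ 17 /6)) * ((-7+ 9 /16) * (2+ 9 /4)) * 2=10768650 /139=77472.30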